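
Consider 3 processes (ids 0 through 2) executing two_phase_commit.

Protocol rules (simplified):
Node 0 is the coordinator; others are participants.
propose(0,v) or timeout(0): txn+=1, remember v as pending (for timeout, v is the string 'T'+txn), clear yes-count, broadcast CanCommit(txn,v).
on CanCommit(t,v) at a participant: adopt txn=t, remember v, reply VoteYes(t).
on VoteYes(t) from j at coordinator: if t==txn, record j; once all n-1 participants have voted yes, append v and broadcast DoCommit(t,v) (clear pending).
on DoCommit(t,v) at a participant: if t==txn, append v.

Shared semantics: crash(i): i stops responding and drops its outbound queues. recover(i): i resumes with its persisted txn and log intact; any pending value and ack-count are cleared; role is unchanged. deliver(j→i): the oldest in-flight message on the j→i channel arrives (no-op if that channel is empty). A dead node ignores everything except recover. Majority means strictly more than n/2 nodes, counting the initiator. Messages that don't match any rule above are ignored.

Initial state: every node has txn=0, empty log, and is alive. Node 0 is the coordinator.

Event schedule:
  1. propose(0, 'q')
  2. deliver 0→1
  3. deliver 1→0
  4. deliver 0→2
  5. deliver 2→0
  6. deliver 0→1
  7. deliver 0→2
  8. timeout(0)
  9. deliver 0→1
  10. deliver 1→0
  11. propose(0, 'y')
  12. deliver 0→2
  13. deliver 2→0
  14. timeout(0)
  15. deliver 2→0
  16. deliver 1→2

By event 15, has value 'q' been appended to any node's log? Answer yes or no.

yes

after 1 — propose(0,'q'): n0:coor/t1/[-]
after 2 — deliver 0→1: n1:part/t1/[-]
after 3 — deliver 1→0: ·
after 4 — deliver 0→2: n2:part/t1/[-]
after 5 — deliver 2→0: n0:coor/t1/[q]
after 6 — deliver 0→1: n1:part/t1/[q]
after 7 — deliver 0→2: n2:part/t1/[q]
after 8 — timeout(0): n0:coor/t2/[q]
after 9 — deliver 0→1: n1:part/t2/[q]
after 10 — deliver 1→0: ·
after 11 — propose(0,'y'): n0:coor/t3/[q]
after 12 — deliver 0→2: n2:part/t2/[q]
after 13 — deliver 2→0: ·
after 14 — timeout(0): n0:coor/t4/[q]
after 15 — deliver 2→0: ·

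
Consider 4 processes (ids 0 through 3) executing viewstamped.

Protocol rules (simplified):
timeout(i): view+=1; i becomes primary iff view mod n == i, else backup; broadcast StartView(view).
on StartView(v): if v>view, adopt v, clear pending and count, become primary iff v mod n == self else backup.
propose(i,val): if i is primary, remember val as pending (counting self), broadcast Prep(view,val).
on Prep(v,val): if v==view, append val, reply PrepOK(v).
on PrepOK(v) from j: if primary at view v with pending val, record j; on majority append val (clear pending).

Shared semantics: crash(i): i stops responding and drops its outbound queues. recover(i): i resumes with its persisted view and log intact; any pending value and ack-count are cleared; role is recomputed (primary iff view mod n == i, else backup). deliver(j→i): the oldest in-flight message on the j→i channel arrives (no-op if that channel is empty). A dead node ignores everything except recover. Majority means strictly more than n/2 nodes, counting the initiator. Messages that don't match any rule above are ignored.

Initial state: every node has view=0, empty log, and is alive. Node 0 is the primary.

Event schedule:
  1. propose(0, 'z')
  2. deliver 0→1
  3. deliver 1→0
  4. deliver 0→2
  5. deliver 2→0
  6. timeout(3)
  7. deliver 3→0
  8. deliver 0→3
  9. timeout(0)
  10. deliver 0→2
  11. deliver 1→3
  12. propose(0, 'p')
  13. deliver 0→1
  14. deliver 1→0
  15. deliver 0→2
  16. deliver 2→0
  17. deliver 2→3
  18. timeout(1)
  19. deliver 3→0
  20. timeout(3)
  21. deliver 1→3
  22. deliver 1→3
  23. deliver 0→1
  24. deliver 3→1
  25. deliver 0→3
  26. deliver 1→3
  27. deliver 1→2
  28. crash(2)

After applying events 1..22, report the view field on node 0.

[1] propose(0,'z') → ∅
[2] deliver 0→1 → N1(back v0 [z])
[3] deliver 1→0 → ∅
[4] deliver 0→2 → N2(back v0 [z])
[5] deliver 2→0 → N0(prim v0 [z])
[6] timeout(3) → N3(back v1 [-])
[7] deliver 3→0 → N0(back v1 [z])
[8] deliver 0→3 → ∅
[9] timeout(0) → N0(back v2 [z])
[10] deliver 0→2 → N2(prim v2 [z])
[11] deliver 1→3 → ∅
[12] propose(0,'p') → ∅
[13] deliver 0→1 → N1(back v2 [z])
[14] deliver 1→0 → ∅
[15] deliver 0→2 → ∅
[16] deliver 2→0 → ∅
[17] deliver 2→3 → ∅
[18] timeout(1) → N1(back v3 [z])
[19] deliver 3→0 → ∅
[20] timeout(3) → N3(back v2 [-])
[21] deliver 1→3 → N3(prim v3 [-])
[22] deliver 1→3 → ∅

2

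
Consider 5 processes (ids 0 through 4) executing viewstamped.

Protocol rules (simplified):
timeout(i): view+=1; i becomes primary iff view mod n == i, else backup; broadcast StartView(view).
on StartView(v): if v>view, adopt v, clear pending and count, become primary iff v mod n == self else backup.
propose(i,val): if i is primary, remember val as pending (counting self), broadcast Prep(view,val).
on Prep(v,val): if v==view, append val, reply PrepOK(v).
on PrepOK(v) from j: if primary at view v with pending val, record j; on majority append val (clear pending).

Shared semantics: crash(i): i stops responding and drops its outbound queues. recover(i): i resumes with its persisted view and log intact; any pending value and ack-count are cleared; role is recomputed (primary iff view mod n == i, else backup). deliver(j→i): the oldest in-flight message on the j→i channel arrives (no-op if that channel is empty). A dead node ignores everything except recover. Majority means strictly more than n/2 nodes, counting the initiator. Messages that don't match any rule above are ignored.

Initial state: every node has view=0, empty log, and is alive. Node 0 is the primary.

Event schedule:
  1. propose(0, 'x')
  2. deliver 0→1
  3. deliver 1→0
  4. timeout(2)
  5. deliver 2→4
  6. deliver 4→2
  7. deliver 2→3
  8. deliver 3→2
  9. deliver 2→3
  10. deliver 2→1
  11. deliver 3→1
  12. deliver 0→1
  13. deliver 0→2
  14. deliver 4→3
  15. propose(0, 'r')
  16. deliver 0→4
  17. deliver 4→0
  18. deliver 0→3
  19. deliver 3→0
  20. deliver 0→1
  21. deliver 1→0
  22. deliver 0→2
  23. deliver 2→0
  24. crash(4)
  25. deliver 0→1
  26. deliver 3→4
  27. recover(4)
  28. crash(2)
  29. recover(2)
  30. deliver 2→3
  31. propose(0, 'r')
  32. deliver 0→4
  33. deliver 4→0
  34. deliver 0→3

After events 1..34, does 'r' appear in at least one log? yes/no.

no

[1] propose(0,'x') → ∅
[2] deliver 0→1 → N1(back v0 [x])
[3] deliver 1→0 → ∅
[4] timeout(2) → N2(back v1 [-])
[5] deliver 2→4 → N4(back v1 [-])
[6] deliver 4→2 → ∅
[7] deliver 2→3 → N3(back v1 [-])
[8] deliver 3→2 → ∅
[9] deliver 2→3 → ∅
[10] deliver 2→1 → N1(prim v1 [x])
[11] deliver 3→1 → ∅
[12] deliver 0→1 → ∅
[13] deliver 0→2 → ∅
[14] deliver 4→3 → ∅
[15] propose(0,'r') → ∅
[16] deliver 0→4 → ∅
[17] deliver 4→0 → ∅
[18] deliver 0→3 → ∅
[19] deliver 3→0 → ∅
[20] deliver 0→1 → ∅
[21] deliver 1→0 → ∅
[22] deliver 0→2 → ∅
[23] deliver 2→0 → N0(back v1 [-])
[24] crash(4) → N4(✗back v1 [-])
[25] deliver 0→1 → ∅
[26] deliver 3→4 → ∅
[27] recover(4) → N4(back v1 [-])
[28] crash(2) → N2(✗back v1 [-])
[29] recover(2) → N2(back v1 [-])
[30] deliver 2→3 → ∅
[31] propose(0,'r') → ∅
[32] deliver 0→4 → ∅
[33] deliver 4→0 → ∅
[34] deliver 0→3 → ∅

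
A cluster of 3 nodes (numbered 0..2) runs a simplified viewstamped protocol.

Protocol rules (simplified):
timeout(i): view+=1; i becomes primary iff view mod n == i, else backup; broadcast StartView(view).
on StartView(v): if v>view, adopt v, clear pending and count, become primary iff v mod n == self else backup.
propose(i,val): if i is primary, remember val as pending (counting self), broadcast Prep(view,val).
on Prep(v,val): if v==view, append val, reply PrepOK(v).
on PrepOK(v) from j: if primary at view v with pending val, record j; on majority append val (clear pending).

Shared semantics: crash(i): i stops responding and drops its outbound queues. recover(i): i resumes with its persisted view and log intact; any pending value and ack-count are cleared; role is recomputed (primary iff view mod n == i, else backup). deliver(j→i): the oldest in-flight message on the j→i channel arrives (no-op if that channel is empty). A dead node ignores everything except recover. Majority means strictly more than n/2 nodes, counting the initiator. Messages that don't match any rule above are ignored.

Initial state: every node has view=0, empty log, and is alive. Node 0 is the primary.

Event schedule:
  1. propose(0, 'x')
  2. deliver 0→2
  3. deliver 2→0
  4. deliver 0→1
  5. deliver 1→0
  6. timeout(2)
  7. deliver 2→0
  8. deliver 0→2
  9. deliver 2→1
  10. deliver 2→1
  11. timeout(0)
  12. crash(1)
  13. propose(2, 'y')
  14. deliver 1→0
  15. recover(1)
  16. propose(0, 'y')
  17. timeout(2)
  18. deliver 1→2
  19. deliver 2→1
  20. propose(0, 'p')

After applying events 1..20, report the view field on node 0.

1. propose(0,'x'):  nop
2. deliver 0→2:  <2:back v0 x>
3. deliver 2→0:  <0:prim v0 x>
4. deliver 0→1:  <1:back v0 x>
5. deliver 1→0:  nop
6. timeout(2):  <2:back v1 x>
7. deliver 2→0:  <0:back v1 x>
8. deliver 0→2:  nop
9. deliver 2→1:  <1:prim v1 x>
10. deliver 2→1:  nop
11. timeout(0):  <0:back v2 x>
12. crash(1):  <1:✗prim v1 x>
13. propose(2,'y'):  nop
14. deliver 1→0:  nop
15. recover(1):  <1:prim v1 x>
16. propose(0,'y'):  nop
17. timeout(2):  <2:prim v2 x>
18. deliver 1→2:  nop
19. deliver 2→1:  <1:back v2 x>
20. propose(0,'p'):  nop

2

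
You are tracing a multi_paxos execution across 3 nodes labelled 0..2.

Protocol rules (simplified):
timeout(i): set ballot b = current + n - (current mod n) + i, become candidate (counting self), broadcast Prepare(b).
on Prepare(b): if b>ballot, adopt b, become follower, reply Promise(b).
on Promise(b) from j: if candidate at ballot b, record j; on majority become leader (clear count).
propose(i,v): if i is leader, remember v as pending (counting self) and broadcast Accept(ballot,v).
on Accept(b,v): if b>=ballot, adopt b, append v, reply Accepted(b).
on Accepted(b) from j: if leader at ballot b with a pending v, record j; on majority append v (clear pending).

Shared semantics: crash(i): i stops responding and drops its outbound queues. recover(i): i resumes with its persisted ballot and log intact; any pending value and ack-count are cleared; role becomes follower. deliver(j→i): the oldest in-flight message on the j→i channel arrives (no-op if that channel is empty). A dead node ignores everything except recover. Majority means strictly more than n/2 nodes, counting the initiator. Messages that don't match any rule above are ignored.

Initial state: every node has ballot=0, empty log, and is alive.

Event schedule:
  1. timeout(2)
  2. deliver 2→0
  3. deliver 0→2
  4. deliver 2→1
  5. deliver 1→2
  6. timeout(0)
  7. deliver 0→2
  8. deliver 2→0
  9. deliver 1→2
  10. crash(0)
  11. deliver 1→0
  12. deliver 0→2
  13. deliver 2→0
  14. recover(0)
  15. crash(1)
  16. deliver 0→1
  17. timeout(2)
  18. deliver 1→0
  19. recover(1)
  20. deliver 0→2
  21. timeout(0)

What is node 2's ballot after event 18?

11

e1 timeout(2): 2[cand,b=5,-]
e2 deliver 2→0: 0[foll,b=5,-]
e3 deliver 0→2: 2[lead,b=5,-]
e4 deliver 2→1: 1[foll,b=5,-]
e5 deliver 1→2: ·
e6 timeout(0): 0[cand,b=6,-]
e7 deliver 0→2: 2[foll,b=6,-]
e8 deliver 2→0: 0[lead,b=6,-]
e9 deliver 1→2: ·
e10 crash(0): 0[✗lead,b=6,-]
e11 deliver 1→0: ·
e12 deliver 0→2: ·
e13 deliver 2→0: ·
e14 recover(0): 0[foll,b=6,-]
e15 crash(1): 1[✗foll,b=5,-]
e16 deliver 0→1: ·
e17 timeout(2): 2[cand,b=11,-]
e18 deliver 1→0: ·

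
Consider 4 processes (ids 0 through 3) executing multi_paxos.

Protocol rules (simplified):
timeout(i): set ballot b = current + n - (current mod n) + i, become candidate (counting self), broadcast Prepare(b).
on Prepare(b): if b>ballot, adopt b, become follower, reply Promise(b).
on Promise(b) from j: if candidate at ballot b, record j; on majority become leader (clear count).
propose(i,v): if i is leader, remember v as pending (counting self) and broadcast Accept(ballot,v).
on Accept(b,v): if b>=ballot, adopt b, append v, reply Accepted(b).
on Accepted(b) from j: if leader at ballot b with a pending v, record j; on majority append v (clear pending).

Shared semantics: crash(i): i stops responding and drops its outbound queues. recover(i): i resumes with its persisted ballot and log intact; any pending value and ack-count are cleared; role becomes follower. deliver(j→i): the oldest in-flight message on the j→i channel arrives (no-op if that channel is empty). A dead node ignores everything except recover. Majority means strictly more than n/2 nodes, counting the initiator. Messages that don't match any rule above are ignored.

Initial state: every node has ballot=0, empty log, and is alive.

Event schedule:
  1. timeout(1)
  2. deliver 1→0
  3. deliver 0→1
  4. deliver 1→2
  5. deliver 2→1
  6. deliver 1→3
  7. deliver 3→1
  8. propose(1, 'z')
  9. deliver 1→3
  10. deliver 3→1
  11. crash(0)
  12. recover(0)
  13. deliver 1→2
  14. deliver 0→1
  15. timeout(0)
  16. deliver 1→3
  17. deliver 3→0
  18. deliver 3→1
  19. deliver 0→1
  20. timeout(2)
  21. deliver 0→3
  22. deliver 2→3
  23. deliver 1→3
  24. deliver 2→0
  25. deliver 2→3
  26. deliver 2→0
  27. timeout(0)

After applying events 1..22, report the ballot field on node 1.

after 1 — timeout(1): n1:cand/b5/[-]
after 2 — deliver 1→0: n0:foll/b5/[-]
after 3 — deliver 0→1: ·
after 4 — deliver 1→2: n2:foll/b5/[-]
after 5 — deliver 2→1: n1:lead/b5/[-]
after 6 — deliver 1→3: n3:foll/b5/[-]
after 7 — deliver 3→1: ·
after 8 — propose(1,'z'): ·
after 9 — deliver 1→3: n3:foll/b5/[z]
after 10 — deliver 3→1: ·
after 11 — crash(0): n0:✗foll/b5/[-]
after 12 — recover(0): n0:foll/b5/[-]
after 13 — deliver 1→2: n2:foll/b5/[z]
after 14 — deliver 0→1: ·
after 15 — timeout(0): n0:cand/b8/[-]
after 16 — deliver 1→3: ·
after 17 — deliver 3→0: ·
after 18 — deliver 3→1: ·
after 19 — deliver 0→1: n1:foll/b8/[-]
after 20 — timeout(2): n2:cand/b10/[z]
after 21 — deliver 0→3: n3:foll/b8/[z]
after 22 — deliver 2→3: n3:foll/b10/[z]

8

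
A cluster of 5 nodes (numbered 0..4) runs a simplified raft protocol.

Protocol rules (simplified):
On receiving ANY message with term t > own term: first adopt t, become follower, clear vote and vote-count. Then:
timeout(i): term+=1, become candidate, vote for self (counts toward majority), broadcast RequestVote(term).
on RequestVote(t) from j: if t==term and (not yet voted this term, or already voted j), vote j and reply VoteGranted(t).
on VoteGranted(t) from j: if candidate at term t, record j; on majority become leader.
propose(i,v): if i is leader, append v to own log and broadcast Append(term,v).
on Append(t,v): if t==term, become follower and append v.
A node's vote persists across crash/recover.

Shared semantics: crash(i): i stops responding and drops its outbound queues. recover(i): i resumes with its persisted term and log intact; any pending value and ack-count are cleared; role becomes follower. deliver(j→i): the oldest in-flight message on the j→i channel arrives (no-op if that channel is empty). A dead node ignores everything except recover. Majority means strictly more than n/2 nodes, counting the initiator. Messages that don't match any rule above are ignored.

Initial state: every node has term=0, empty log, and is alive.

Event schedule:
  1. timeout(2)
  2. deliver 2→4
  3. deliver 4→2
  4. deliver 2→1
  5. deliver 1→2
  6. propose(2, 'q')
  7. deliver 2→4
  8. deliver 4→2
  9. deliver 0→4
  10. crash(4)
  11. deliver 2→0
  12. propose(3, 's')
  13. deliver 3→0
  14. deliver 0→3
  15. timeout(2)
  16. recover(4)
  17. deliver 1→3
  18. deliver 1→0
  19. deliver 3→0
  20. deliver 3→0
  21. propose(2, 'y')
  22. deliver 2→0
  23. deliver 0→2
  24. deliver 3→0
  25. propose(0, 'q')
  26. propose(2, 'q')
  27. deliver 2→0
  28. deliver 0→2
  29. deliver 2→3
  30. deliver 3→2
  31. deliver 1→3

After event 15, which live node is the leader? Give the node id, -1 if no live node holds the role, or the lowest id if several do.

[1] timeout(2) → N2(cand t1 [-])
[2] deliver 2→4 → N4(foll t1 [-])
[3] deliver 4→2 → ∅
[4] deliver 2→1 → N1(foll t1 [-])
[5] deliver 1→2 → N2(lead t1 [-])
[6] propose(2,'q') → N2(lead t1 [q])
[7] deliver 2→4 → N4(foll t1 [q])
[8] deliver 4→2 → ∅
[9] deliver 0→4 → ∅
[10] crash(4) → N4(✗foll t1 [q])
[11] deliver 2→0 → N0(foll t1 [-])
[12] propose(3,'s') → ∅
[13] deliver 3→0 → ∅
[14] deliver 0→3 → ∅
[15] timeout(2) → N2(cand t2 [q])

-1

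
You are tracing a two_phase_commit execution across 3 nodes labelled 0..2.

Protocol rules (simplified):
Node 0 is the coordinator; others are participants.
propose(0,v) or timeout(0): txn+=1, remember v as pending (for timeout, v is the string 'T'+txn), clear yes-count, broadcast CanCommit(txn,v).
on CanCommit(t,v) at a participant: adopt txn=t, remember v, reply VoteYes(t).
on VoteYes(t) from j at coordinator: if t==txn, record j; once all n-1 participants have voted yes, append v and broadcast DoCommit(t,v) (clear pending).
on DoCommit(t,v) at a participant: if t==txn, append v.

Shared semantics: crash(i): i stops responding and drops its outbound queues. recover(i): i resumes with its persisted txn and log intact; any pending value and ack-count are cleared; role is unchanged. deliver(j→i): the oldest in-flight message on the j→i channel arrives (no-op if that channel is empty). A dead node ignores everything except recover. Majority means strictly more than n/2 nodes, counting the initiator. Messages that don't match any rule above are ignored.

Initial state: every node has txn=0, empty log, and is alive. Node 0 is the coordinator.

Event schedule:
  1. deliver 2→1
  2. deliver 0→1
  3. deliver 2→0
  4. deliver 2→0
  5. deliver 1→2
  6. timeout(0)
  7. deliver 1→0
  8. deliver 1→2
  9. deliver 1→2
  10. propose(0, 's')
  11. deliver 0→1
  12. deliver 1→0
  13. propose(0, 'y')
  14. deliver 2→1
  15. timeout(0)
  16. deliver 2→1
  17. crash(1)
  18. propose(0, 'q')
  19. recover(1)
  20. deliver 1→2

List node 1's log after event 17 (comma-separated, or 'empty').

after 1 — deliver 2→1: ·
after 2 — deliver 0→1: ·
after 3 — deliver 2→0: ·
after 4 — deliver 2→0: ·
after 5 — deliver 1→2: ·
after 6 — timeout(0): n0:coor/t1/[-]
after 7 — deliver 1→0: ·
after 8 — deliver 1→2: ·
after 9 — deliver 1→2: ·
after 10 — propose(0,'s'): n0:coor/t2/[-]
after 11 — deliver 0→1: n1:part/t1/[-]
after 12 — deliver 1→0: ·
after 13 — propose(0,'y'): n0:coor/t3/[-]
after 14 — deliver 2→1: ·
after 15 — timeout(0): n0:coor/t4/[-]
after 16 — deliver 2→1: ·
after 17 — crash(1): n1:✗part/t1/[-]

empty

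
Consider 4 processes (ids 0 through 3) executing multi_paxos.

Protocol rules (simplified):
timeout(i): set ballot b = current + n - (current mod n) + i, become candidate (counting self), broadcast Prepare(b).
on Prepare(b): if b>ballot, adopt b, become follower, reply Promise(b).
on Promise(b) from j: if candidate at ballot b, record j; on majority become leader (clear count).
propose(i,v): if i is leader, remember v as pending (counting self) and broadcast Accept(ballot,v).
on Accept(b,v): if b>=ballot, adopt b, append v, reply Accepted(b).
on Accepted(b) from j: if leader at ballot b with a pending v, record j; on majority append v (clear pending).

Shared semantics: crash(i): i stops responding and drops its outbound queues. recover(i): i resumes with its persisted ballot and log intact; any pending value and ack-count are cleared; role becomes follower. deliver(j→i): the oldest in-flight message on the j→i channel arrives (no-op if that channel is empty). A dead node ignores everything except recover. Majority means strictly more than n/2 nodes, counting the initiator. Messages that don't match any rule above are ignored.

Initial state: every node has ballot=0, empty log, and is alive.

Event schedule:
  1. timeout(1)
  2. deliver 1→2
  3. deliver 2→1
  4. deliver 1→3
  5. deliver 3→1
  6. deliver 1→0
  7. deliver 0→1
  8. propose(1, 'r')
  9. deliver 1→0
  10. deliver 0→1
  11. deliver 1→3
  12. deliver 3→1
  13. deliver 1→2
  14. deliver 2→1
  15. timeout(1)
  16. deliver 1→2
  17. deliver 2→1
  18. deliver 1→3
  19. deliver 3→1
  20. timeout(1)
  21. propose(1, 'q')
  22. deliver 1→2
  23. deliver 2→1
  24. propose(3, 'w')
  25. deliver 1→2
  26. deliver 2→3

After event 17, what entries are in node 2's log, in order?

r

[1] timeout(1) → N1(cand b5 [-])
[2] deliver 1→2 → N2(foll b5 [-])
[3] deliver 2→1 → ∅
[4] deliver 1→3 → N3(foll b5 [-])
[5] deliver 3→1 → N1(lead b5 [-])
[6] deliver 1→0 → N0(foll b5 [-])
[7] deliver 0→1 → ∅
[8] propose(1,'r') → ∅
[9] deliver 1→0 → N0(foll b5 [r])
[10] deliver 0→1 → ∅
[11] deliver 1→3 → N3(foll b5 [r])
[12] deliver 3→1 → N1(lead b5 [r])
[13] deliver 1→2 → N2(foll b5 [r])
[14] deliver 2→1 → ∅
[15] timeout(1) → N1(cand b9 [r])
[16] deliver 1→2 → N2(foll b9 [r])
[17] deliver 2→1 → ∅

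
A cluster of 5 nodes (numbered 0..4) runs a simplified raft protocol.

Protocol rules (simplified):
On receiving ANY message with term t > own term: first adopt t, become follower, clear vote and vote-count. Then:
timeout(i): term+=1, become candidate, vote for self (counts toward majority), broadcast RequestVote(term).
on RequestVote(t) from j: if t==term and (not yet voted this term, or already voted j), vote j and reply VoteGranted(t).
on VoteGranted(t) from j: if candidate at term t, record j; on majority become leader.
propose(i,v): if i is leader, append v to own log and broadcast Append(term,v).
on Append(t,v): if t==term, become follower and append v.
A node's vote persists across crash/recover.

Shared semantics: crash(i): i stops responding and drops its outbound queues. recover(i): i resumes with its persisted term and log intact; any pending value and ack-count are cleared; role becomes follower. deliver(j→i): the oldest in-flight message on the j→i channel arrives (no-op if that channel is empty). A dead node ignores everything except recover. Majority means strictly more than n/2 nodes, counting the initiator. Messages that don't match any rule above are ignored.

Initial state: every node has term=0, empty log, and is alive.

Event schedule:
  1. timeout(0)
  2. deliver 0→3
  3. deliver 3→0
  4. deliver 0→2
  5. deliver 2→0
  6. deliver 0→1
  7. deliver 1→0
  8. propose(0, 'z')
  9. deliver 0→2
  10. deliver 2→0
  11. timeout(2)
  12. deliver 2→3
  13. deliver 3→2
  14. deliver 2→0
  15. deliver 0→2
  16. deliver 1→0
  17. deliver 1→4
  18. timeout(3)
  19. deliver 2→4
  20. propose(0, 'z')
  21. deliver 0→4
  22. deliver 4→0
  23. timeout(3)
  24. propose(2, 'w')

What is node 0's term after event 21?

step 1 timeout(0): 0={cand,t=1,log=-}
step 2 deliver 0→3: 3={foll,t=1,log=-}
step 3 deliver 3→0: —
step 4 deliver 0→2: 2={foll,t=1,log=-}
step 5 deliver 2→0: 0={lead,t=1,log=-}
step 6 deliver 0→1: 1={foll,t=1,log=-}
step 7 deliver 1→0: —
step 8 propose(0,'z'): 0={lead,t=1,log=z}
step 9 deliver 0→2: 2={foll,t=1,log=z}
step 10 deliver 2→0: —
step 11 timeout(2): 2={cand,t=2,log=z}
step 12 deliver 2→3: 3={foll,t=2,log=-}
step 13 deliver 3→2: —
step 14 deliver 2→0: 0={foll,t=2,log=z}
step 15 deliver 0→2: 2={lead,t=2,log=z}
step 16 deliver 1→0: —
step 17 deliver 1→4: —
step 18 timeout(3): 3={cand,t=3,log=-}
step 19 deliver 2→4: 4={foll,t=2,log=-}
step 20 propose(0,'z'): —
step 21 deliver 0→4: —

2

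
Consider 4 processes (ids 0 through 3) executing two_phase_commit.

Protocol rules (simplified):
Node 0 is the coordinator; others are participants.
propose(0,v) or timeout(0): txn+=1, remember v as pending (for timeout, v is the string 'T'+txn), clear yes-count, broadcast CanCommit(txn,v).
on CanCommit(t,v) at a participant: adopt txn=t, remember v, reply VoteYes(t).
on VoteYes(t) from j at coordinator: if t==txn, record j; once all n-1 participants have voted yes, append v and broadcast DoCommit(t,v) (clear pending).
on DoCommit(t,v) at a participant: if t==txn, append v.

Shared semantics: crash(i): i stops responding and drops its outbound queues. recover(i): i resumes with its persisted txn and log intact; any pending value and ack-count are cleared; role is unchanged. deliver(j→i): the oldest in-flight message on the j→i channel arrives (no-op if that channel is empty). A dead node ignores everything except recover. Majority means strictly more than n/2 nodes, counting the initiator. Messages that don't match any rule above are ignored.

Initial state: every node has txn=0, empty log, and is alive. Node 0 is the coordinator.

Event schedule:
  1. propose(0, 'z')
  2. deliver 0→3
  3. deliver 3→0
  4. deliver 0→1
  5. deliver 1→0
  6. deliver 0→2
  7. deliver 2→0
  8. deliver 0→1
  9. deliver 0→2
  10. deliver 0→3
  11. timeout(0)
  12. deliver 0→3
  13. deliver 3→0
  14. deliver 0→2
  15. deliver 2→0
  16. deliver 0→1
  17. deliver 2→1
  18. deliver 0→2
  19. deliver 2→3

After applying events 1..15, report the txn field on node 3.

[1] propose(0,'z') → N0(coor t1 [-])
[2] deliver 0→3 → N3(part t1 [-])
[3] deliver 3→0 → ∅
[4] deliver 0→1 → N1(part t1 [-])
[5] deliver 1→0 → ∅
[6] deliver 0→2 → N2(part t1 [-])
[7] deliver 2→0 → N0(coor t1 [z])
[8] deliver 0→1 → N1(part t1 [z])
[9] deliver 0→2 → N2(part t1 [z])
[10] deliver 0→3 → N3(part t1 [z])
[11] timeout(0) → N0(coor t2 [z])
[12] deliver 0→3 → N3(part t2 [z])
[13] deliver 3→0 → ∅
[14] deliver 0→2 → N2(part t2 [z])
[15] deliver 2→0 → ∅

2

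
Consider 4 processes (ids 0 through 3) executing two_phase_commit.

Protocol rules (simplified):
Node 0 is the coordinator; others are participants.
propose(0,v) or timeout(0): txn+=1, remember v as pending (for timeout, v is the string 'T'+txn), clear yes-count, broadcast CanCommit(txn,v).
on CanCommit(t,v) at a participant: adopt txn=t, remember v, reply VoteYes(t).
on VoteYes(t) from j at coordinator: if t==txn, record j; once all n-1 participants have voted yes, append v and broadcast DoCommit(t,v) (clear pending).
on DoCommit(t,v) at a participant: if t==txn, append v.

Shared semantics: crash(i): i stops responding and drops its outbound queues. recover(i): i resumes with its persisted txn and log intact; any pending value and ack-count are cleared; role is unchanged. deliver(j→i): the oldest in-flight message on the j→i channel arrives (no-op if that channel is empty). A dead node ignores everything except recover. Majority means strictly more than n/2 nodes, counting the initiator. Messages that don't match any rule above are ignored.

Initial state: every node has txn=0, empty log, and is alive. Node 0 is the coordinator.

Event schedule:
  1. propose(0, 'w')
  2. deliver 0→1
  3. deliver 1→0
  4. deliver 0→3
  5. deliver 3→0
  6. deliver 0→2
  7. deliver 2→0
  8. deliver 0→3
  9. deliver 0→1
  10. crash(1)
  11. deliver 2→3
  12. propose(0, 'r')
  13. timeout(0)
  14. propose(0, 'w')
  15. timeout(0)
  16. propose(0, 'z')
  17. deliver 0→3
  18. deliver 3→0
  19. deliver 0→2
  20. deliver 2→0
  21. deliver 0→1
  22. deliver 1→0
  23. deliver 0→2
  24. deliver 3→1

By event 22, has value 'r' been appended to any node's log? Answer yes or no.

no

step 1 propose(0,'w'): 0={coor,t=1,log=-}
step 2 deliver 0→1: 1={part,t=1,log=-}
step 3 deliver 1→0: —
step 4 deliver 0→3: 3={part,t=1,log=-}
step 5 deliver 3→0: —
step 6 deliver 0→2: 2={part,t=1,log=-}
step 7 deliver 2→0: 0={coor,t=1,log=w}
step 8 deliver 0→3: 3={part,t=1,log=w}
step 9 deliver 0→1: 1={part,t=1,log=w}
step 10 crash(1): 1={✗part,t=1,log=w}
step 11 deliver 2→3: —
step 12 propose(0,'r'): 0={coor,t=2,log=w}
step 13 timeout(0): 0={coor,t=3,log=w}
step 14 propose(0,'w'): 0={coor,t=4,log=w}
step 15 timeout(0): 0={coor,t=5,log=w}
step 16 propose(0,'z'): 0={coor,t=6,log=w}
step 17 deliver 0→3: 3={part,t=2,log=w}
step 18 deliver 3→0: —
step 19 deliver 0→2: 2={part,t=1,log=w}
step 20 deliver 2→0: —
step 21 deliver 0→1: —
step 22 deliver 1→0: —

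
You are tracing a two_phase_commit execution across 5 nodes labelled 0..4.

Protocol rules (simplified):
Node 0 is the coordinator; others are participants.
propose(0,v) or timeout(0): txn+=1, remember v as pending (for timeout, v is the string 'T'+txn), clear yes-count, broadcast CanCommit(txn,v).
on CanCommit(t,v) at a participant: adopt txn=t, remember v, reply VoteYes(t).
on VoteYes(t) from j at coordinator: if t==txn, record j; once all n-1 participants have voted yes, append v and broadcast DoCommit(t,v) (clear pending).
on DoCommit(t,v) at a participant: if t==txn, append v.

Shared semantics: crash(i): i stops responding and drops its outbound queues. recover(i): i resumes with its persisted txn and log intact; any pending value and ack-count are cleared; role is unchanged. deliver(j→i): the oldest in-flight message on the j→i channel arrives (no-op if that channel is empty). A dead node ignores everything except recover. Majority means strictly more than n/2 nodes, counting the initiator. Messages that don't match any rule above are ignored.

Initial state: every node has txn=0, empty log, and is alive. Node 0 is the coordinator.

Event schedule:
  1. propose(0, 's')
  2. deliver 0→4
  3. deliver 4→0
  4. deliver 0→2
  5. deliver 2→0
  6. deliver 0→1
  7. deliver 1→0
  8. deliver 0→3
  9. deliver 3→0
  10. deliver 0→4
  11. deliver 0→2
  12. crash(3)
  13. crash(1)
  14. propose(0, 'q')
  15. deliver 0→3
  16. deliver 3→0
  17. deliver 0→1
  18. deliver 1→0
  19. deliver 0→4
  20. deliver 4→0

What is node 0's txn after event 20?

2

after 1 — propose(0,'s'): n0:coor/t1/[-]
after 2 — deliver 0→4: n4:part/t1/[-]
after 3 — deliver 4→0: ·
after 4 — deliver 0→2: n2:part/t1/[-]
after 5 — deliver 2→0: ·
after 6 — deliver 0→1: n1:part/t1/[-]
after 7 — deliver 1→0: ·
after 8 — deliver 0→3: n3:part/t1/[-]
after 9 — deliver 3→0: n0:coor/t1/[s]
after 10 — deliver 0→4: n4:part/t1/[s]
after 11 — deliver 0→2: n2:part/t1/[s]
after 12 — crash(3): n3:✗part/t1/[-]
after 13 — crash(1): n1:✗part/t1/[-]
after 14 — propose(0,'q'): n0:coor/t2/[s]
after 15 — deliver 0→3: ·
after 16 — deliver 3→0: ·
after 17 — deliver 0→1: ·
after 18 — deliver 1→0: ·
after 19 — deliver 0→4: n4:part/t2/[s]
after 20 — deliver 4→0: ·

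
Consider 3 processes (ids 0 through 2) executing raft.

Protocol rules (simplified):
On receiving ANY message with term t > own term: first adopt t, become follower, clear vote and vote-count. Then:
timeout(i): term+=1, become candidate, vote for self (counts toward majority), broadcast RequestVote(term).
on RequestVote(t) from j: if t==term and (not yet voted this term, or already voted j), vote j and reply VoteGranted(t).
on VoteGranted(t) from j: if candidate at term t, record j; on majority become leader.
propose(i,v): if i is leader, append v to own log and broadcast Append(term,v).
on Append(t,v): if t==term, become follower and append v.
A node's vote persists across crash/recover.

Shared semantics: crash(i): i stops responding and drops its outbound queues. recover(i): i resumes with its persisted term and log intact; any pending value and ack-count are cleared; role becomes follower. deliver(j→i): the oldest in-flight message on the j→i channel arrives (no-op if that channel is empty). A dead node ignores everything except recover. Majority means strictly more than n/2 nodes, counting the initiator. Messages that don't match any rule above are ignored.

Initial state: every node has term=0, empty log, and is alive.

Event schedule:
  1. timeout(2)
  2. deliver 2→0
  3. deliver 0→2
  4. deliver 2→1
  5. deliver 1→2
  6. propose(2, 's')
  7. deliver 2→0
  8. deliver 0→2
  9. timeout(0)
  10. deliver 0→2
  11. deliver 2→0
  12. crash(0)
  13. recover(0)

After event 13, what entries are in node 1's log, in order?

empty

1. timeout(2):  <2:cand t1 ->
2. deliver 2→0:  <0:foll t1 ->
3. deliver 0→2:  <2:lead t1 ->
4. deliver 2→1:  <1:foll t1 ->
5. deliver 1→2:  nop
6. propose(2,'s'):  <2:lead t1 s>
7. deliver 2→0:  <0:foll t1 s>
8. deliver 0→2:  nop
9. timeout(0):  <0:cand t2 s>
10. deliver 0→2:  <2:foll t2 s>
11. deliver 2→0:  <0:lead t2 s>
12. crash(0):  <0:✗lead t2 s>
13. recover(0):  <0:foll t2 s>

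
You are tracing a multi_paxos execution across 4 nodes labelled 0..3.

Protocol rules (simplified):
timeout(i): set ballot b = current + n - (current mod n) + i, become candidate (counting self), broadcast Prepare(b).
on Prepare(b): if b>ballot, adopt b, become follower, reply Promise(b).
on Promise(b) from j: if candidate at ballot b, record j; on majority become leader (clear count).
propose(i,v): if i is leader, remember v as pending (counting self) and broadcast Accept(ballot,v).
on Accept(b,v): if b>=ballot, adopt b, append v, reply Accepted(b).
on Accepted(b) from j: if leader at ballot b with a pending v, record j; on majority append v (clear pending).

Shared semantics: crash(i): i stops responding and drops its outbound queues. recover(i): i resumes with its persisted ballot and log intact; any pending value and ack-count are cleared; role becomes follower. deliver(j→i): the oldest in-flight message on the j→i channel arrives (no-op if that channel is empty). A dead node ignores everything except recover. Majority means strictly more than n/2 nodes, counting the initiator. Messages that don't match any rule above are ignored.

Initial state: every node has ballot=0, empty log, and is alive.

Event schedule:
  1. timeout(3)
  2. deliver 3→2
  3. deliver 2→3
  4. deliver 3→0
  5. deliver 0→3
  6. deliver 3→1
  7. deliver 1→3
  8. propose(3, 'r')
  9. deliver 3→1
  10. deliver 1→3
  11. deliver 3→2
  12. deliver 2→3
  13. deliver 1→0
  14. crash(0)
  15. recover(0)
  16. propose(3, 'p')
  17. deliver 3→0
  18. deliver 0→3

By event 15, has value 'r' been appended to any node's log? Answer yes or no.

step 1 timeout(3): 3={cand,b=7,log=-}
step 2 deliver 3→2: 2={foll,b=7,log=-}
step 3 deliver 2→3: —
step 4 deliver 3→0: 0={foll,b=7,log=-}
step 5 deliver 0→3: 3={lead,b=7,log=-}
step 6 deliver 3→1: 1={foll,b=7,log=-}
step 7 deliver 1→3: —
step 8 propose(3,'r'): —
step 9 deliver 3→1: 1={foll,b=7,log=r}
step 10 deliver 1→3: —
step 11 deliver 3→2: 2={foll,b=7,log=r}
step 12 deliver 2→3: 3={lead,b=7,log=r}
step 13 deliver 1→0: —
step 14 crash(0): 0={✗foll,b=7,log=-}
step 15 recover(0): 0={foll,b=7,log=-}

yes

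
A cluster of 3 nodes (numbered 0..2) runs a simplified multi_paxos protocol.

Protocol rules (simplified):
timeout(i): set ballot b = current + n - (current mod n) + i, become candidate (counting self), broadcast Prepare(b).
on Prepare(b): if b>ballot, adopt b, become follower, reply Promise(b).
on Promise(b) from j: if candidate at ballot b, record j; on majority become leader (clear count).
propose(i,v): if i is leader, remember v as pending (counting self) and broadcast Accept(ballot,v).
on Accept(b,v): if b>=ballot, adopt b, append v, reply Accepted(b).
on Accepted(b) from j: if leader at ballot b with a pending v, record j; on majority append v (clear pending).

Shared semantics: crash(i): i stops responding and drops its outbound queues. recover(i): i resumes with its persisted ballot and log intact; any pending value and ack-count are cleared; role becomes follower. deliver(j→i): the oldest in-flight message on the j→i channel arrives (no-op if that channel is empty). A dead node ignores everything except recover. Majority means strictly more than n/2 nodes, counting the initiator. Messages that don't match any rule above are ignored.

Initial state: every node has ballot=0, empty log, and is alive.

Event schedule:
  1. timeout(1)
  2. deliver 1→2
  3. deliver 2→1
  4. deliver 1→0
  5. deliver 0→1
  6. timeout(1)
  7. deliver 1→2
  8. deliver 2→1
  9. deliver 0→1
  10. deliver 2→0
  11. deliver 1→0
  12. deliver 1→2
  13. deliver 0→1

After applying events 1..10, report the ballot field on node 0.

1. timeout(1):  <1:cand b4 ->
2. deliver 1→2:  <2:foll b4 ->
3. deliver 2→1:  <1:lead b4 ->
4. deliver 1→0:  <0:foll b4 ->
5. deliver 0→1:  nop
6. timeout(1):  <1:cand b7 ->
7. deliver 1→2:  <2:foll b7 ->
8. deliver 2→1:  <1:lead b7 ->
9. deliver 0→1:  nop
10. deliver 2→0:  nop

4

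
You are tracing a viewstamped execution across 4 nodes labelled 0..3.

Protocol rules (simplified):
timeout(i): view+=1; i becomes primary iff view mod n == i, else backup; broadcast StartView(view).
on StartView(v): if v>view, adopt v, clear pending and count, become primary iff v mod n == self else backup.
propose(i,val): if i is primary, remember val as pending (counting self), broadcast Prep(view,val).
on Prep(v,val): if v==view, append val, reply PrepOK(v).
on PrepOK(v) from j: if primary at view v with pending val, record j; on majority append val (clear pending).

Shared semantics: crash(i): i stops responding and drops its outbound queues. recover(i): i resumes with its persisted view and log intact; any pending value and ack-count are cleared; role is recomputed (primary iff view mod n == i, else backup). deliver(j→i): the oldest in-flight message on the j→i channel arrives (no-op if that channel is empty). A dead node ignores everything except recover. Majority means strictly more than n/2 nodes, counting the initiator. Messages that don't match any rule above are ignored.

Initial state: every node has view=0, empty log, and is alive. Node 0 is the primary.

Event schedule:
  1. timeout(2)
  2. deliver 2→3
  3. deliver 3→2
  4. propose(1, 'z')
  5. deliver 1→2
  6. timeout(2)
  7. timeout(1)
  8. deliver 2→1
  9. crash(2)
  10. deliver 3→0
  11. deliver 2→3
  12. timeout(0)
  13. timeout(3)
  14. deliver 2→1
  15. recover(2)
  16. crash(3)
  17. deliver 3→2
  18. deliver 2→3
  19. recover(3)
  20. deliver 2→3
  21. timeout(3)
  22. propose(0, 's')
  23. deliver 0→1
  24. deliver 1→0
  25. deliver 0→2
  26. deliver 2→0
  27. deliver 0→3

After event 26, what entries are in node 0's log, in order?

empty

[1] timeout(2) → N2(back v1 [-])
[2] deliver 2→3 → N3(back v1 [-])
[3] deliver 3→2 → ∅
[4] propose(1,'z') → ∅
[5] deliver 1→2 → ∅
[6] timeout(2) → N2(prim v2 [-])
[7] timeout(1) → N1(prim v1 [-])
[8] deliver 2→1 → ∅
[9] crash(2) → N2(✗prim v2 [-])
[10] deliver 3→0 → ∅
[11] deliver 2→3 → ∅
[12] timeout(0) → N0(back v1 [-])
[13] timeout(3) → N3(back v2 [-])
[14] deliver 2→1 → ∅
[15] recover(2) → N2(prim v2 [-])
[16] crash(3) → N3(✗back v2 [-])
[17] deliver 3→2 → ∅
[18] deliver 2→3 → ∅
[19] recover(3) → N3(back v2 [-])
[20] deliver 2→3 → ∅
[21] timeout(3) → N3(prim v3 [-])
[22] propose(0,'s') → ∅
[23] deliver 0→1 → ∅
[24] deliver 1→0 → ∅
[25] deliver 0→2 → ∅
[26] deliver 2→0 → ∅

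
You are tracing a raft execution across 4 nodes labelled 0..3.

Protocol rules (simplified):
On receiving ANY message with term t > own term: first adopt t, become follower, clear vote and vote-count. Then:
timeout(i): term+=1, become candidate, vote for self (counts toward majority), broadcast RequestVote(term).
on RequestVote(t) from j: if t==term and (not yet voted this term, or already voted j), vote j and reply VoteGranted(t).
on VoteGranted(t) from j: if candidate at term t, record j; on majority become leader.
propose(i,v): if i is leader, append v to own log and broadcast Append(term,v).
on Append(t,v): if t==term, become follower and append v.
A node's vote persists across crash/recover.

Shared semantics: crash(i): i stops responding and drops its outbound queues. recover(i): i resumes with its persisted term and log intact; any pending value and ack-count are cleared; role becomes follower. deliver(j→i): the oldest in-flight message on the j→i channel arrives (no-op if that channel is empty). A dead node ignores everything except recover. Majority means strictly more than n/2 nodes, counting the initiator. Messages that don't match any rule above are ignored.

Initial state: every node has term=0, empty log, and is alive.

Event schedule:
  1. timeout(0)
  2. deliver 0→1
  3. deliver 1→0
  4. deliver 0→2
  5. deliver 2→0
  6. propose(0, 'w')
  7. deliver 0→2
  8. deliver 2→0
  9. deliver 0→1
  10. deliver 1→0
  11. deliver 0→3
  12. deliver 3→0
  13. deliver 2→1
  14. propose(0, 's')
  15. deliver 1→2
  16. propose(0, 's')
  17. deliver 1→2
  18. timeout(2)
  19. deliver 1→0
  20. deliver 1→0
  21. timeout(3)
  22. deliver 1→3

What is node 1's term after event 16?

1

e1 timeout(0): 0[cand,t=1,-]
e2 deliver 0→1: 1[foll,t=1,-]
e3 deliver 1→0: ·
e4 deliver 0→2: 2[foll,t=1,-]
e5 deliver 2→0: 0[lead,t=1,-]
e6 propose(0,'w'): 0[lead,t=1,w]
e7 deliver 0→2: 2[foll,t=1,w]
e8 deliver 2→0: ·
e9 deliver 0→1: 1[foll,t=1,w]
e10 deliver 1→0: ·
e11 deliver 0→3: 3[foll,t=1,-]
e12 deliver 3→0: ·
e13 deliver 2→1: ·
e14 propose(0,'s'): 0[lead,t=1,w,s]
e15 deliver 1→2: ·
e16 propose(0,'s'): 0[lead,t=1,w,s,s]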